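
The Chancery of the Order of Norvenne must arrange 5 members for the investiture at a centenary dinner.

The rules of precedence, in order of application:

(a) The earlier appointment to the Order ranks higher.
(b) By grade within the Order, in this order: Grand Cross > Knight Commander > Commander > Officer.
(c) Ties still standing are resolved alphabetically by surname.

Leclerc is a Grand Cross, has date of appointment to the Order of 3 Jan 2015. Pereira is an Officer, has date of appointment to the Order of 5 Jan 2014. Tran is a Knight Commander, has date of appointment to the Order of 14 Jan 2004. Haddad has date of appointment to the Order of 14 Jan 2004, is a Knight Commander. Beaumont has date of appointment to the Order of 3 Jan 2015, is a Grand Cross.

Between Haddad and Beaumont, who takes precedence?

Haddad

By date of appointment to the Order (earlier first): Haddad and Tran (both 14 Jan 2004); then Pereira (5 Jan 2014); then Beaumont and Leclerc (both 3 Jan 2015).
Haddad and Tran are each Knight Commander, so the next rule applies.
Among Haddad and Tran, alphabetically by surname: Haddad before Tran.
Beaumont and Leclerc are each Grand Cross, so the next rule applies.
Among Beaumont and Leclerc, alphabetically by surname: Beaumont before Leclerc.
So Haddad takes precedence.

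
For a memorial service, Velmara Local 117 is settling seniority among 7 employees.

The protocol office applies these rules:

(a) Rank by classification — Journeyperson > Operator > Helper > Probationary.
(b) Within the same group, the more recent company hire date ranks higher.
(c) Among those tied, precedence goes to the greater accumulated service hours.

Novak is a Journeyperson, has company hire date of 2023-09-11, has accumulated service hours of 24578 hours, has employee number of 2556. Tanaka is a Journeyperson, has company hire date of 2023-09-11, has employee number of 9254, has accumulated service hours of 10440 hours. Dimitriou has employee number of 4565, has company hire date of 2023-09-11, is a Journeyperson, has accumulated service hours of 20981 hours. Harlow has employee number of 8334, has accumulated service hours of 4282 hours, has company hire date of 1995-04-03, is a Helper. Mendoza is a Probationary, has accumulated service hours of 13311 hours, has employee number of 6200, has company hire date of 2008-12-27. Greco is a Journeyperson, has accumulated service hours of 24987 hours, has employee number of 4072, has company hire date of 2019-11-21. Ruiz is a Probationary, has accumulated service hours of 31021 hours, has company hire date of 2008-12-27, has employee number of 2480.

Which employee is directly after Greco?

By classification: Novak, Dimitriou, Tanaka and Greco (Journeyperson); then Harlow (Helper); then Ruiz and Mendoza (Probationary).
Among Novak, Dimitriou, Tanaka and Greco, by company hire date (later first): Novak, Dimitriou and Tanaka (2023-09-11) before Greco (2019-11-21).
Among Novak, Dimitriou and Tanaka, by accumulated service hours (higher first): Novak (24578 hours) before Dimitriou (20981 hours) before Tanaka (10440 hours).
Ruiz and Mendoza both have company hire date 2008-12-27, so the next rule applies.
Among Ruiz and Mendoza, by accumulated service hours (higher first): Ruiz (31021 hours) before Mendoza (13311 hours).
Order: Novak, Dimitriou, Tanaka, Greco, Harlow, Ruiz, Mendoza.

Harlow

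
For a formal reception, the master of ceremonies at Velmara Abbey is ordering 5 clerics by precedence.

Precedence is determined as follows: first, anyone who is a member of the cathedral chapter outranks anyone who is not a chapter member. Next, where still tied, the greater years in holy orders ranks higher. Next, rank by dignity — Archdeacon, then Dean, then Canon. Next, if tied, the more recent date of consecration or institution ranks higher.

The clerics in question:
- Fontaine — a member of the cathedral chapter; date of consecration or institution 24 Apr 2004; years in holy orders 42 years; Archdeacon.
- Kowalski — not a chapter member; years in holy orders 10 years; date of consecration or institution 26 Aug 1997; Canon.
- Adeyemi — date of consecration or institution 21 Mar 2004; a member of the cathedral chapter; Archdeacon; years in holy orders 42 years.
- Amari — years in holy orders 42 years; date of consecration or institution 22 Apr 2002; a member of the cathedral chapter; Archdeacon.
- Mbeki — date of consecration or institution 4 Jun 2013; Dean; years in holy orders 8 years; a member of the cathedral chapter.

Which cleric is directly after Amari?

Mbeki

By the first rule: Fontaine, Adeyemi, Amari and Mbeki (each a member of the cathedral chapter); then Kowalski (not a chapter member).
Among Fontaine, Adeyemi, Amari and Mbeki, by years in holy orders (higher first): Fontaine, Adeyemi and Amari (42 years) before Mbeki (8 years).
Fontaine, Adeyemi and Amari are each Archdeacon, so the next rule applies.
Among Fontaine, Adeyemi and Amari, by date of consecration or institution (later first): Fontaine (24 Apr 2004) before Adeyemi (21 Mar 2004) before Amari (22 Apr 2002).
Order: Fontaine, Adeyemi, Amari, Mbeki, Kowalski.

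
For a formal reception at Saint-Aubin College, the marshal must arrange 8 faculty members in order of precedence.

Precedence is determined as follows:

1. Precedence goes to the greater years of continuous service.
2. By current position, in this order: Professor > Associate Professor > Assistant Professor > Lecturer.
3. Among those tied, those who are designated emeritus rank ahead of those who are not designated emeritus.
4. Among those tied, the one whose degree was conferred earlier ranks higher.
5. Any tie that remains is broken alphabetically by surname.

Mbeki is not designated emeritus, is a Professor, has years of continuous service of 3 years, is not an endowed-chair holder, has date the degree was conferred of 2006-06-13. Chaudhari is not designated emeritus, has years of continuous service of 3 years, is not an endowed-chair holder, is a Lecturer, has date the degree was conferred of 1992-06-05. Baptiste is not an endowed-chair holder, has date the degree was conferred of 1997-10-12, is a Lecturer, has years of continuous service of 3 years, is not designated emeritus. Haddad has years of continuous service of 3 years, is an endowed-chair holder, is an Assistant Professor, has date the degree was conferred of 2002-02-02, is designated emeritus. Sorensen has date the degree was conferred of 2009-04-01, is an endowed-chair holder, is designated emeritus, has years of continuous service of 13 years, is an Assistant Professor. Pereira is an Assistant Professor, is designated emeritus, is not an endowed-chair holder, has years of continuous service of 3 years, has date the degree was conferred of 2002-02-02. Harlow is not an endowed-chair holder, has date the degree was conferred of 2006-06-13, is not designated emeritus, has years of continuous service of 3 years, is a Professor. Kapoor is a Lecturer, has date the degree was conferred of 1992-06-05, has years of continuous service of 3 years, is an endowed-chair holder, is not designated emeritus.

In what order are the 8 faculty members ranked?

Sorensen, Harlow, Mbeki, Haddad, Pereira, Chaudhari, Kapoor, Baptiste

By years of continuous service (higher first): Sorensen (13 years); then Harlow, Mbeki, Haddad, Pereira, Chaudhari, Kapoor and Baptiste (each 3 years).
Among Harlow, Mbeki, Haddad, Pereira, Chaudhari, Kapoor and Baptiste, by current position: Harlow and Mbeki (Professor) before Haddad and Pereira (Assistant Professor) before Chaudhari, Kapoor and Baptiste (Lecturer).
Harlow and Mbeki are each not designated emeritus, so the next rule applies.
Harlow and Mbeki both have date the degree was conferred 2006-06-13, so the next rule applies.
Among Harlow and Mbeki, alphabetically by surname: Harlow before Mbeki.
Haddad and Pereira are each designated emeritus, so the next rule applies.
Haddad and Pereira both have date the degree was conferred 2002-02-02, so the next rule applies.
Among Haddad and Pereira, alphabetically by surname: Haddad before Pereira.
Chaudhari, Kapoor and Baptiste are each not designated emeritus, so the next rule applies.
Among Chaudhari, Kapoor and Baptiste, by date the degree was conferred (earlier first): Chaudhari and Kapoor (1992-06-05) before Baptiste (1997-10-12).
Among Chaudhari and Kapoor, alphabetically by surname: Chaudhari before Kapoor.
Full order: Sorensen, Harlow, Mbeki, Haddad, Pereira, Chaudhari, Kapoor, Baptiste.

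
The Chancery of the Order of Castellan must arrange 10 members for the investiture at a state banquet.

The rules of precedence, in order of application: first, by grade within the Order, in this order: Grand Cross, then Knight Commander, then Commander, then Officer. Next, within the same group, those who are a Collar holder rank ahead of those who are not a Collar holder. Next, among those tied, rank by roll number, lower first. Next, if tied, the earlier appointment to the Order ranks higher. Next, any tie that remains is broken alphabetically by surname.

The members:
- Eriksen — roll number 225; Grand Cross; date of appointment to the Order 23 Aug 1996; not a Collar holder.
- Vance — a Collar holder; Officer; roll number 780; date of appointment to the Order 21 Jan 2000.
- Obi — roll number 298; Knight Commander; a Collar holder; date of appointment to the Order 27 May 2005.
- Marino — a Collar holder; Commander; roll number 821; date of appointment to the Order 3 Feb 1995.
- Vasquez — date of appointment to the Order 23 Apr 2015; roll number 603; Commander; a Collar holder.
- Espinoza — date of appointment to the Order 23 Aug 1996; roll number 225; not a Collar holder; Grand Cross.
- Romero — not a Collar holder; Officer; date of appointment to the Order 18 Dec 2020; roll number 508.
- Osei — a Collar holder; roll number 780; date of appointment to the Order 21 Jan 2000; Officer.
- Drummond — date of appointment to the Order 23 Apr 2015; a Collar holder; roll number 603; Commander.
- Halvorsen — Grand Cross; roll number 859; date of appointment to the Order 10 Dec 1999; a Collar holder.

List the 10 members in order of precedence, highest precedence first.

Halvorsen, Eriksen, Espinoza, Obi, Drummond, Vasquez, Marino, Osei, Vance, Romero

By grade within the Order: Halvorsen, Eriksen and Espinoza (Grand Cross); then Obi (Knight Commander); then Drummond, Vasquez and Marino (Commander); then Osei, Vance and Romero (Officer).
Among Halvorsen, Eriksen and Espinoza, a Collar holder before not a Collar holder: Halvorsen (a Collar holder) before Eriksen and Espinoza (not a Collar holder).
Eriksen and Espinoza both have roll number 225, so the next rule applies.
Eriksen and Espinoza both have date of appointment to the Order 23 Aug 1996, so the next rule applies.
Among Eriksen and Espinoza, alphabetically by surname: Eriksen before Espinoza.
Drummond, Vasquez and Marino are each a Collar holder, so the next rule applies.
Among Drummond, Vasquez and Marino, by roll number (lower first): Drummond and Vasquez (603) before Marino (821).
Drummond and Vasquez both have date of appointment to the Order 23 Apr 2015, so the next rule applies.
Among Drummond and Vasquez, alphabetically by surname: Drummond before Vasquez.
Among Osei, Vance and Romero, a Collar holder before not a Collar holder: Osei and Vance (a Collar holder) before Romero (not a Collar holder).
Osei and Vance both have roll number 780, so the next rule applies.
Osei and Vance both have date of appointment to the Order 21 Jan 2000, so the next rule applies.
Among Osei and Vance, alphabetically by surname: Osei before Vance.
Full order: Halvorsen, Eriksen, Espinoza, Obi, Drummond, Vasquez, Marino, Osei, Vance, Romero.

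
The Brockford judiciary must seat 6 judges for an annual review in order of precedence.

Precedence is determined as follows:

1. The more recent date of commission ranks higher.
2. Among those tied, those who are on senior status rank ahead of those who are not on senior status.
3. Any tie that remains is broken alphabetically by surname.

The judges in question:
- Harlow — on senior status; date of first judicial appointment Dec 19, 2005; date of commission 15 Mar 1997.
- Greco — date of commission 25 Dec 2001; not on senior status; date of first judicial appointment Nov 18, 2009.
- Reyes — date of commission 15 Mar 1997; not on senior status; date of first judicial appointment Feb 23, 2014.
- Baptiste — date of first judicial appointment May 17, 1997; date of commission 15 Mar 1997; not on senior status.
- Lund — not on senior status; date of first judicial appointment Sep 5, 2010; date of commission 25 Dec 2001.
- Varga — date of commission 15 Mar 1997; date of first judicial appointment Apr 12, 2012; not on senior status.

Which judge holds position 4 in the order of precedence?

By date of commission (later first): Greco and Lund (both 25 Dec 2001); then Harlow, Baptiste, Reyes and Varga (each 15 Mar 1997).
Greco and Lund are each not on senior status, so the next rule applies.
Among Greco and Lund, alphabetically by surname: Greco before Lund.
Among Harlow, Baptiste, Reyes and Varga, on senior status before not on senior status: Harlow (on senior status) before Baptiste, Reyes and Varga (not on senior status).
Among Baptiste, Reyes and Varga, alphabetically by surname: Baptiste before Reyes before Varga.
Order: Greco, Lund, Harlow, Baptiste, Reyes, Varga.

Baptiste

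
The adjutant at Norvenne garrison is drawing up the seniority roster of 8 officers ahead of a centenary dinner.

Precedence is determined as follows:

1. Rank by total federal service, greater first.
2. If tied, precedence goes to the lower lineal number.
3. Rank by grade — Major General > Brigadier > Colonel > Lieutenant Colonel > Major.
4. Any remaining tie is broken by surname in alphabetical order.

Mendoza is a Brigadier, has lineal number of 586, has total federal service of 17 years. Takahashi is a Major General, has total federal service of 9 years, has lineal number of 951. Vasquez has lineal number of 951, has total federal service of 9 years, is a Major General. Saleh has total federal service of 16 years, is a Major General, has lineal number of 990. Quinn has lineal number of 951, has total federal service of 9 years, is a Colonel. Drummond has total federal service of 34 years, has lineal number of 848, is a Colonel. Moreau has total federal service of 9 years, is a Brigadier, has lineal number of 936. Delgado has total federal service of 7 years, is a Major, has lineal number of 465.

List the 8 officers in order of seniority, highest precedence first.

By total federal service (higher first): Drummond (34 years); then Mendoza (17 years); then Saleh (16 years); then Moreau, Takahashi, Vasquez and Quinn (each 9 years); then Delgado (7 years).
Among Moreau, Takahashi, Vasquez and Quinn, by lineal number (lower first): Moreau (936) before Takahashi, Vasquez and Quinn (951).
Among Takahashi, Vasquez and Quinn, by grade: Takahashi and Vasquez (Major General) before Quinn (Colonel).
Among Takahashi and Vasquez, alphabetically by surname: Takahashi before Vasquez.
Full order: Drummond, Mendoza, Saleh, Moreau, Takahashi, Vasquez, Quinn, Delgado.

Drummond, Mendoza, Saleh, Moreau, Takahashi, Vasquez, Quinn, Delgado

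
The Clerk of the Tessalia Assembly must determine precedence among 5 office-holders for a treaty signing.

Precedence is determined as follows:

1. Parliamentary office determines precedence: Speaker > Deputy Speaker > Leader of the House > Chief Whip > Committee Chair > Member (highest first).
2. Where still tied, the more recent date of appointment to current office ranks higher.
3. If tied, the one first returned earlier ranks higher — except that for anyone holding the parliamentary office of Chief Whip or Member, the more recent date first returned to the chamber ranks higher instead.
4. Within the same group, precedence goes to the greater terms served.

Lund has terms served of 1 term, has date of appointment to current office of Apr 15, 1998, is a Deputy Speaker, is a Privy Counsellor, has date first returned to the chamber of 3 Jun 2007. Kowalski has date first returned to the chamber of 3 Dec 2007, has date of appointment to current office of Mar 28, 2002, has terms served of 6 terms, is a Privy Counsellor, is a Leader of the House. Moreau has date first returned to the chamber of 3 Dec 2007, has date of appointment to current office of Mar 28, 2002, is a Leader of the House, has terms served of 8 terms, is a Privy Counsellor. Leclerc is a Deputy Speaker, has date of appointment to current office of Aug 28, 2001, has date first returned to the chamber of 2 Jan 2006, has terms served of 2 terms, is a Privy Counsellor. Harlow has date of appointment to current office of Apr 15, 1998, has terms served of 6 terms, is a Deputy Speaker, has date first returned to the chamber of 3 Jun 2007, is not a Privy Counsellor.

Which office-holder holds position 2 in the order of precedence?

Harlow

By parliamentary office: Leclerc, Harlow and Lund (Deputy Speaker); then Moreau and Kowalski (Leader of the House).
Among Leclerc, Harlow and Lund, by date of appointment to current office (later first): Leclerc (Aug 28, 2001) before Harlow and Lund (Apr 15, 1998).
Harlow and Lund both have date first returned to the chamber 3 Jun 2007, so the next rule applies.
Among Harlow and Lund, by terms served (higher first): Harlow (6 terms) before Lund (1 term).
Moreau and Kowalski both have date of appointment to current office Mar 28, 2002, so the next rule applies.
Moreau and Kowalski both have date first returned to the chamber 3 Dec 2007, so the next rule applies.
Among Moreau and Kowalski, by terms served (higher first): Moreau (8 terms) before Kowalski (6 terms).
Order: Leclerc, Harlow, Lund, Moreau, Kowalski.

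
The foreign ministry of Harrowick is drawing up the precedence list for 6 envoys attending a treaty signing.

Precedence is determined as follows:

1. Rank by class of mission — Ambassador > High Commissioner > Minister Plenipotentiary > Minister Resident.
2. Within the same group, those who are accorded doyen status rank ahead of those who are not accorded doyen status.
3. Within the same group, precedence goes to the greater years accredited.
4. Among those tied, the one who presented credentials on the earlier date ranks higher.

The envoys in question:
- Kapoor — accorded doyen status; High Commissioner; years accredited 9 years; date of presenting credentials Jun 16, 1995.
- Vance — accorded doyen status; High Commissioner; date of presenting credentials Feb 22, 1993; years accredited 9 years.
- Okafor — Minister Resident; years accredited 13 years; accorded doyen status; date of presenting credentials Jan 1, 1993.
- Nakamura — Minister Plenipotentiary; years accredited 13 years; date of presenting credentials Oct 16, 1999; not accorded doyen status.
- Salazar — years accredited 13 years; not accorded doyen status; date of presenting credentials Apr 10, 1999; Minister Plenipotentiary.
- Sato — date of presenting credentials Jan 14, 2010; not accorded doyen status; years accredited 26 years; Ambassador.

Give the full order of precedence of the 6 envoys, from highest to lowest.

Sato, Vance, Kapoor, Salazar, Nakamura, Okafor

By class of mission: Sato (Ambassador); then Vance and Kapoor (High Commissioner); then Salazar and Nakamura (Minister Plenipotentiary); then Okafor (Minister Resident).
Vance and Kapoor are each accorded doyen status, so the next rule applies.
Vance and Kapoor both have years accredited 9 years, so the next rule applies.
Among Vance and Kapoor, by date of presenting credentials (earlier first): Vance (Feb 22, 1993) before Kapoor (Jun 16, 1995).
Salazar and Nakamura are each not accorded doyen status, so the next rule applies.
Salazar and Nakamura both have years accredited 13 years, so the next rule applies.
Among Salazar and Nakamura, by date of presenting credentials (earlier first): Salazar (Apr 10, 1999) before Nakamura (Oct 16, 1999).
Full order: Sato, Vance, Kapoor, Salazar, Nakamura, Okafor.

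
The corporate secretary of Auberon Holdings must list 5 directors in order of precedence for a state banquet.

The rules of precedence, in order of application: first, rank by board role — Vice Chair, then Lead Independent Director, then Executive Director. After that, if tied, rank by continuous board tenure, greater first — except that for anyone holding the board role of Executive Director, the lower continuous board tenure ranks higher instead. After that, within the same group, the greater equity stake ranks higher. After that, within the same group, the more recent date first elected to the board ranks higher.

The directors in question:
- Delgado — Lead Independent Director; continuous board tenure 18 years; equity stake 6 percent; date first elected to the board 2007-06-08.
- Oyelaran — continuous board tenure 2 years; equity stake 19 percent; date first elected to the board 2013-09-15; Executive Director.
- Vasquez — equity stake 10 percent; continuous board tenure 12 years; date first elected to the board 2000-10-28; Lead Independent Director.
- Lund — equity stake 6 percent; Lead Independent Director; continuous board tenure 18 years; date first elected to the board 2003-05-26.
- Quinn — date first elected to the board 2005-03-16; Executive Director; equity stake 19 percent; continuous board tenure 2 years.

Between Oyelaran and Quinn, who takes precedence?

Oyelaran

By board role: Delgado, Lund and Vasquez (Lead Independent Director); then Oyelaran and Quinn (Executive Director).
Among Delgado, Lund and Vasquez, by continuous board tenure (higher first): Delgado and Lund (18 years) before Vasquez (12 years).
Delgado and Lund both have equity stake 6 percent, so the next rule applies.
Among Delgado and Lund, by date first elected to the board (later first): Delgado (2007-06-08) before Lund (2003-05-26).
Oyelaran and Quinn both have continuous board tenure 2 years, so the next rule applies.
Oyelaran and Quinn both have equity stake 19 percent, so the next rule applies.
Among Oyelaran and Quinn, by date first elected to the board (later first): Oyelaran (2013-09-15) before Quinn (2005-03-16).
So Oyelaran takes precedence.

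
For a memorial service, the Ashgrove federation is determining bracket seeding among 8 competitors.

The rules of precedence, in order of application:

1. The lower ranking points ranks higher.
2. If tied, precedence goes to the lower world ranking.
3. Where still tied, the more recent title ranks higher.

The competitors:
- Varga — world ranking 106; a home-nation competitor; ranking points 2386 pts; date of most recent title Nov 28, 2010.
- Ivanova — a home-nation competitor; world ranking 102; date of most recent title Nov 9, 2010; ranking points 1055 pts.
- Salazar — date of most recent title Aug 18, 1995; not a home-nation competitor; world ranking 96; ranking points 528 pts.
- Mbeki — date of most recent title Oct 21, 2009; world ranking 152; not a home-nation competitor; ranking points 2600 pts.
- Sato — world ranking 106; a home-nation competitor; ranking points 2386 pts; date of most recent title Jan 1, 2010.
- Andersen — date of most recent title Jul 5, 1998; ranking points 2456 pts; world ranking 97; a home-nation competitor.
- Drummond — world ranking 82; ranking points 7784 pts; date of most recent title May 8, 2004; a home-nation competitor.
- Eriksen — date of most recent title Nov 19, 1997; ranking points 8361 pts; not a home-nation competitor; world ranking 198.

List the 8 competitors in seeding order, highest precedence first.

By ranking points (lower first): Salazar (528 pts); then Ivanova (1055 pts); then Varga and Sato (both 2386 pts); then Andersen (2456 pts); then Mbeki (2600 pts); then Drummond (7784 pts); then Eriksen (8361 pts).
Varga and Sato both have world ranking 106, so the next rule applies.
Among Varga and Sato, by date of most recent title (later first): Varga (Nov 28, 2010) before Sato (Jan 1, 2010).
Full order: Salazar, Ivanova, Varga, Sato, Andersen, Mbeki, Drummond, Eriksen.

Salazar, Ivanova, Varga, Sato, Andersen, Mbeki, Drummond, Eriksen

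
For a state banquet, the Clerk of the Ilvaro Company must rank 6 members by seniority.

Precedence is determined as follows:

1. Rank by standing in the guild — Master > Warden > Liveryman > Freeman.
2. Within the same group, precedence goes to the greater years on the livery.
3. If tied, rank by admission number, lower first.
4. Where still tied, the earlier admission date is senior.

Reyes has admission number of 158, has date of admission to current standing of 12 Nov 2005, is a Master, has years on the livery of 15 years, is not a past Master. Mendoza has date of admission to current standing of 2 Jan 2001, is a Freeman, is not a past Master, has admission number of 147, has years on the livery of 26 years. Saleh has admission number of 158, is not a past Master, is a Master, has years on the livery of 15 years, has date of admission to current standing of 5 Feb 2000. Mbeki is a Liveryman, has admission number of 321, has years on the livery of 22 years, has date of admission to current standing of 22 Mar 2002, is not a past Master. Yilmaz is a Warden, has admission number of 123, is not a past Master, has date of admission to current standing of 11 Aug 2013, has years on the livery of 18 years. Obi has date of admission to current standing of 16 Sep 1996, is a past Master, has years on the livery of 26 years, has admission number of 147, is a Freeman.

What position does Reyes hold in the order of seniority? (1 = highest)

2

By standing in the guild: Saleh and Reyes (Master); then Yilmaz (Warden); then Mbeki (Liveryman); then Obi and Mendoza (Freeman).
Saleh and Reyes both have years on the livery 15 years, so the next rule applies.
Saleh and Reyes both have admission number 158, so the next rule applies.
Among Saleh and Reyes, by date of admission to current standing (earlier first): Saleh (5 Feb 2000) before Reyes (12 Nov 2005).
Obi and Mendoza both have years on the livery 26 years, so the next rule applies.
Obi and Mendoza both have admission number 147, so the next rule applies.
Among Obi and Mendoza, by date of admission to current standing (earlier first): Obi (16 Sep 1996) before Mendoza (2 Jan 2001).
Order: Saleh, Reyes, Yilmaz, Mbeki, Obi, Mendoza. So position 2.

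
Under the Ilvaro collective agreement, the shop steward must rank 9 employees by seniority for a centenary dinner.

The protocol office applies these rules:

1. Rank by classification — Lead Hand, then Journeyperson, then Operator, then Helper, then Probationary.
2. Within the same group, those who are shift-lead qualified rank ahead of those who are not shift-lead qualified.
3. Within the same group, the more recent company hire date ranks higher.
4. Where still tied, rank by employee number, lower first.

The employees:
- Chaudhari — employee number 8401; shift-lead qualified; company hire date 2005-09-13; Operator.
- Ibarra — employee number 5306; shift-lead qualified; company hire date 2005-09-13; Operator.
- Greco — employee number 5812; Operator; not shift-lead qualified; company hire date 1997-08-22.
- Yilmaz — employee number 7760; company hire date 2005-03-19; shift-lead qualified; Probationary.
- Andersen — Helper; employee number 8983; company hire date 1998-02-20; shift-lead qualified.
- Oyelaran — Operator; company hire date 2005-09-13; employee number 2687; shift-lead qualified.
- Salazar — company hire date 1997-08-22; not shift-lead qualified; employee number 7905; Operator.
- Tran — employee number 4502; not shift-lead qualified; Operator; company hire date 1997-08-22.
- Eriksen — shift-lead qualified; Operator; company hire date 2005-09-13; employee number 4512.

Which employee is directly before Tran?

By classification: Oyelaran, Eriksen, Ibarra, Chaudhari, Tran, Greco and Salazar (Operator); then Andersen (Helper); then Yilmaz (Probationary).
Among Oyelaran, Eriksen, Ibarra, Chaudhari, Tran, Greco and Salazar, shift-lead qualified before not shift-lead qualified: Oyelaran, Eriksen, Ibarra and Chaudhari (shift-lead qualified) before Tran, Greco and Salazar (not shift-lead qualified).
Oyelaran, Eriksen, Ibarra and Chaudhari all have company hire date 2005-09-13, so the next rule applies.
Among Oyelaran, Eriksen, Ibarra and Chaudhari, by employee number (lower first): Oyelaran (2687) before Eriksen (4512) before Ibarra (5306) before Chaudhari (8401).
Tran, Greco and Salazar all have company hire date 1997-08-22, so the next rule applies.
Among Tran, Greco and Salazar, by employee number (lower first): Tran (4502) before Greco (5812) before Salazar (7905).
Order: Oyelaran, Eriksen, Ibarra, Chaudhari, Tran, Greco, Salazar, Andersen, Yilmaz.

Chaudhari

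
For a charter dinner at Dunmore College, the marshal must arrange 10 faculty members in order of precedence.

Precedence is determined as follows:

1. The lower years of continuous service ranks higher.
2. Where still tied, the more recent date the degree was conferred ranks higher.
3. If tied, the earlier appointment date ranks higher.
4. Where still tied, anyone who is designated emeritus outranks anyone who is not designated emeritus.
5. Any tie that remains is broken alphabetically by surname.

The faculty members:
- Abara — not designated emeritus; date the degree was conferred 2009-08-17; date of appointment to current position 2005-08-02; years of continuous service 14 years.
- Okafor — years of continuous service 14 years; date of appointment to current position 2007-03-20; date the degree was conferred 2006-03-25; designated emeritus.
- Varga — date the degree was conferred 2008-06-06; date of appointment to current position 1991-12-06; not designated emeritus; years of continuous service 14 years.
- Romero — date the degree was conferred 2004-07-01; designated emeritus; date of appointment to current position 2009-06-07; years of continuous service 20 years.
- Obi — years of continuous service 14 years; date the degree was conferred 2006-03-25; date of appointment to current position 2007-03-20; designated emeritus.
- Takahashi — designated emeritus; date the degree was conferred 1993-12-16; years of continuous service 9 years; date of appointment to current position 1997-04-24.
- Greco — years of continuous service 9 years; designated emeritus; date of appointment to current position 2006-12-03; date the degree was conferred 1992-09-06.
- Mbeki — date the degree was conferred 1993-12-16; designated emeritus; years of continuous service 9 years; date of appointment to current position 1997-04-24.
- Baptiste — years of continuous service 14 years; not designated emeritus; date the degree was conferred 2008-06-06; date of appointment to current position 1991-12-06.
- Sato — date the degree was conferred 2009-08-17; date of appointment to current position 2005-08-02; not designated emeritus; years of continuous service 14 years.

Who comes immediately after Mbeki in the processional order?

Takahashi

By years of continuous service (lower first): Mbeki, Takahashi and Greco (each 9 years); then Abara, Sato, Baptiste, Varga, Obi and Okafor (each 14 years); then Romero (20 years).
Among Mbeki, Takahashi and Greco, by date the degree was conferred (later first): Mbeki and Takahashi (1993-12-16) before Greco (1992-09-06).
Mbeki and Takahashi both have date of appointment to current position 1997-04-24, so the next rule applies.
Mbeki and Takahashi are each designated emeritus, so the next rule applies.
Among Mbeki and Takahashi, alphabetically by surname: Mbeki before Takahashi.
Among Abara, Sato, Baptiste, Varga, Obi and Okafor, by date the degree was conferred (later first): Abara and Sato (2009-08-17) before Baptiste and Varga (2008-06-06) before Obi and Okafor (2006-03-25).
Abara and Sato both have date of appointment to current position 2005-08-02, so the next rule applies.
Abara and Sato are each not designated emeritus, so the next rule applies.
Among Abara and Sato, alphabetically by surname: Abara before Sato.
Baptiste and Varga both have date of appointment to current position 1991-12-06, so the next rule applies.
Baptiste and Varga are each not designated emeritus, so the next rule applies.
Among Baptiste and Varga, alphabetically by surname: Baptiste before Varga.
Obi and Okafor both have date of appointment to current position 2007-03-20, so the next rule applies.
Obi and Okafor are each designated emeritus, so the next rule applies.
Among Obi and Okafor, alphabetically by surname: Obi before Okafor.
Order: Mbeki, Takahashi, Greco, Abara, Sato, Baptiste, Varga, Obi, Okafor, Romero.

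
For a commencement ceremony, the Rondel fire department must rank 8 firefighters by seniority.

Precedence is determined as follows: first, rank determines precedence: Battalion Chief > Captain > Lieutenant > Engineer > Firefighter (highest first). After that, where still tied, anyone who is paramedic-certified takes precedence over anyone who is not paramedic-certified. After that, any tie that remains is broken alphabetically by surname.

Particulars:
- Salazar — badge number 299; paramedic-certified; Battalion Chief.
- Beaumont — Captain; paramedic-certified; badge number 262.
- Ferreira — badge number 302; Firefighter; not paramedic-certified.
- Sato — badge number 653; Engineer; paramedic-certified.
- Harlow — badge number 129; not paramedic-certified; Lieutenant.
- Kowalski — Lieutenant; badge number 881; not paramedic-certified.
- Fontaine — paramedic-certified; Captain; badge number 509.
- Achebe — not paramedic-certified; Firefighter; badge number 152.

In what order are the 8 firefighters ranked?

Salazar, Beaumont, Fontaine, Harlow, Kowalski, Sato, Achebe, Ferreira

By rank: Salazar (Battalion Chief); then Beaumont and Fontaine (Captain); then Harlow and Kowalski (Lieutenant); then Sato (Engineer); then Achebe and Ferreira (Firefighter).
Beaumont and Fontaine are each paramedic-certified, so the next rule applies.
Among Beaumont and Fontaine, alphabetically by surname: Beaumont before Fontaine.
Harlow and Kowalski are each not paramedic-certified, so the next rule applies.
Among Harlow and Kowalski, alphabetically by surname: Harlow before Kowalski.
Achebe and Ferreira are each not paramedic-certified, so the next rule applies.
Among Achebe and Ferreira, alphabetically by surname: Achebe before Ferreira.
Full order: Salazar, Beaumont, Fontaine, Harlow, Kowalski, Sato, Achebe, Ferreira.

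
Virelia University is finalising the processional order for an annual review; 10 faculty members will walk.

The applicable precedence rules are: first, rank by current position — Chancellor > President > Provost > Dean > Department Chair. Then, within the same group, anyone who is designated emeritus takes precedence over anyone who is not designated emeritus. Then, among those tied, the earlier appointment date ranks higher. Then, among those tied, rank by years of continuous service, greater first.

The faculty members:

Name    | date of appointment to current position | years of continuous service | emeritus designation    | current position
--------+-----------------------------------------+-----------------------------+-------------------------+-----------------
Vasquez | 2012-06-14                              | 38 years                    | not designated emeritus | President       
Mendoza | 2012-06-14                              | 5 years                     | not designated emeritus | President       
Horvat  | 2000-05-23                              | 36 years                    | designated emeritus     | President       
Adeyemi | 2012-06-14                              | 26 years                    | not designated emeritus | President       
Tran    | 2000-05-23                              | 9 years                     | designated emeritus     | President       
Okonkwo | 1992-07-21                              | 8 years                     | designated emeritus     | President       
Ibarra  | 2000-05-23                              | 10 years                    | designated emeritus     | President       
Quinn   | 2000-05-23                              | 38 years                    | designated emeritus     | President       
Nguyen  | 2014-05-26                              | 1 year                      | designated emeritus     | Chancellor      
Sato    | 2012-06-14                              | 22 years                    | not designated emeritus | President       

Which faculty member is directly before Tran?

By current position: Nguyen (Chancellor); then Okonkwo, Quinn, Horvat, Ibarra, Tran, Vasquez, Adeyemi, Sato and Mendoza (President).
Among Okonkwo, Quinn, Horvat, Ibarra, Tran, Vasquez, Adeyemi, Sato and Mendoza, designated emeritus before not designated emeritus: Okonkwo, Quinn, Horvat, Ibarra and Tran (designated emeritus) before Vasquez, Adeyemi, Sato and Mendoza (not designated emeritus).
Among Okonkwo, Quinn, Horvat, Ibarra and Tran, by date of appointment to current position (earlier first): Okonkwo (1992-07-21) before Quinn, Horvat, Ibarra and Tran (2000-05-23).
Among Quinn, Horvat, Ibarra and Tran, by years of continuous service (higher first): Quinn (38 years) before Horvat (36 years) before Ibarra (10 years) before Tran (9 years).
Vasquez, Adeyemi, Sato and Mendoza all have date of appointment to current position 2012-06-14, so the next rule applies.
Among Vasquez, Adeyemi, Sato and Mendoza, by years of continuous service (higher first): Vasquez (38 years) before Adeyemi (26 years) before Sato (22 years) before Mendoza (5 years).
Order: Nguyen, Okonkwo, Quinn, Horvat, Ibarra, Tran, Vasquez, Adeyemi, Sato, Mendoza.

Ibarra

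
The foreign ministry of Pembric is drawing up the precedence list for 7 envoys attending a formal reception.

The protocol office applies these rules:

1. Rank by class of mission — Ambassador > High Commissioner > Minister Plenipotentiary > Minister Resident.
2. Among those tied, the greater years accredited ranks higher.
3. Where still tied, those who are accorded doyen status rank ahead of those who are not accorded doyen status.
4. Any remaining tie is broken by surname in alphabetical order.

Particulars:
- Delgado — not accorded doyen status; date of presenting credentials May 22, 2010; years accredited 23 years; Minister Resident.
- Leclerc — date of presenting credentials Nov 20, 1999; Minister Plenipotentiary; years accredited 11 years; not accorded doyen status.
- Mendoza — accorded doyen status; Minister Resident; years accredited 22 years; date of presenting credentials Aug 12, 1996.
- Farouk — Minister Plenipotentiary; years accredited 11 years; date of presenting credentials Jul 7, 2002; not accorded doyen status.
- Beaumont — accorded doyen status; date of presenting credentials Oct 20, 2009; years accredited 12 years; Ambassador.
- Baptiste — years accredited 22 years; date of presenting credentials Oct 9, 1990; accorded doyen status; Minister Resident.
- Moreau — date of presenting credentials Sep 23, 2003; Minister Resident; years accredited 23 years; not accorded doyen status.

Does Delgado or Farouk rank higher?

By class of mission: Beaumont (Ambassador); then Farouk and Leclerc (Minister Plenipotentiary); then Delgado, Moreau, Baptiste and Mendoza (Minister Resident).
Farouk and Leclerc both have years accredited 11 years, so the next rule applies.
Farouk and Leclerc are each not accorded doyen status, so the next rule applies.
Among Farouk and Leclerc, alphabetically by surname: Farouk before Leclerc.
Among Delgado, Moreau, Baptiste and Mendoza, by years accredited (higher first): Delgado and Moreau (23 years) before Baptiste and Mendoza (22 years).
Delgado and Moreau are each not accorded doyen status, so the next rule applies.
Among Delgado and Moreau, alphabetically by surname: Delgado before Moreau.
Baptiste and Mendoza are each accorded doyen status, so the next rule applies.
Among Baptiste and Mendoza, alphabetically by surname: Baptiste before Mendoza.
So Farouk takes precedence.

Farouk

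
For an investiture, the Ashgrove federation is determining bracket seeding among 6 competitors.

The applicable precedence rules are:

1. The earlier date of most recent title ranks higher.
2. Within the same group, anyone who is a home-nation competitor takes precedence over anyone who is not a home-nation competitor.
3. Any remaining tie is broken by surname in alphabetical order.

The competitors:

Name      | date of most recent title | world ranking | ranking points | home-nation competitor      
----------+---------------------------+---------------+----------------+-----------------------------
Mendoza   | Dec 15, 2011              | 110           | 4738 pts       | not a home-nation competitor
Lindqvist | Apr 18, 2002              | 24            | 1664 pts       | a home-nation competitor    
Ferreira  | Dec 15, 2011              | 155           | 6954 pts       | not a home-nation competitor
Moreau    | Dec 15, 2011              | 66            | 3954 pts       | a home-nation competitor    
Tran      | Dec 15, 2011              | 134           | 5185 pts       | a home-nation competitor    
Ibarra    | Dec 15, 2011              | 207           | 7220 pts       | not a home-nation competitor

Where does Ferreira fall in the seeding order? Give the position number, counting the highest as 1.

By date of most recent title (earlier first): Lindqvist (Apr 18, 2002); then Moreau, Tran, Ferreira, Ibarra and Mendoza (each Dec 15, 2011).
Among Moreau, Tran, Ferreira, Ibarra and Mendoza, a home-nation competitor before not a home-nation competitor: Moreau and Tran (a home-nation competitor) before Ferreira, Ibarra and Mendoza (not a home-nation competitor).
Among Moreau and Tran, alphabetically by surname: Moreau before Tran.
Among Ferreira, Ibarra and Mendoza, alphabetically by surname: Ferreira before Ibarra before Mendoza.
Order: Lindqvist, Moreau, Tran, Ferreira, Ibarra, Mendoza. So position 4.

4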